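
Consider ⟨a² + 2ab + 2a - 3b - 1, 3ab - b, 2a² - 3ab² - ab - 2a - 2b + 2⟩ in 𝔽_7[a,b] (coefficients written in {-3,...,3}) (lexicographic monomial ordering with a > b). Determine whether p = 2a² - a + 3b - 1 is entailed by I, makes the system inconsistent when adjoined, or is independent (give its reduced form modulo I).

First compute the reduced Gröbner basis of I by Buchberger's algorithm.
f_1 = a² + 2ab + 2a - 3b - 1, LT = a².
f_2 = 3ab - b, LT = ab.
f_3 = 2a² - 3ab² - ab - 2a - 2b + 2, LT = a².

S(f_1,f_2): lcm = a²b. S = 2ab² - 3b² - b.
  reduce S modulo (f_1, f_2, f_3):
  remainder -b ≠ 0; add h_4 = -b to the basis.

S(f_1,f_3): lcm = a². S = -2ab² - ab + 3a - 2b - 2.
  reduce S modulo (f_1, f_2, f_3, h_4):
  remainder 3a - 2 ≠ 0; add h_5 = 3a - 2 to the basis.

The other S-polynomials (S(f_2,f_3), S(f_1,h_4), S(f_2,h_4), S(f_3,h_4), S(f_1,h_5), S(f_2,h_5), S(f_3,h_5), S(h_4,h_5)) all reduce to 0 modulo the current basis, so we have a Gröbner basis.
Inter-reduce: drop elements whose leading term is divisible by another's, tail-reduce, and make monic.
Reduced Gröbner basis: {a - 3, b}.
Label its elements g_1 = a - 3, g_2 = b.

Reduce p = 2a² - a + 3b - 1 modulo G:
  leading term a²: subtract (2a)·g_1 from 2a² - a + 3b - 1 → -2a + 3b - 1
  leading term a: subtract (-2)·g_1 from -2a + 3b - 1 → 3b
  leading term b: subtract (3)·g_2 from 3b → 0
  normal form = 0.
Since the normal form is 0, p ∈ I.

2a² - a + 3b - 1 lies in I (it reduces to 0).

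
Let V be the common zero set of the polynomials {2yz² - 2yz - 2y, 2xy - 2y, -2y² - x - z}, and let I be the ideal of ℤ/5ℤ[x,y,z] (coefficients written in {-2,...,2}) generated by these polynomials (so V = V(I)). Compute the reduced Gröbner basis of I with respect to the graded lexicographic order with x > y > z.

This is the nonlinear analogue of row-reducing a linear system.

f_1 = 2yz² - 2yz - 2y, LT = yz².
f_2 = 2xy - 2y, LT = xy.
f_3 = -2y² - x - z, LT = y².

S(f_1,f_3): lcm = y²z². S = 2xz² - y²z + 2z³ - y².
  leading term xz²: no divisor's leading term divides it; move 2xz² to the remainder.
  leading term y²z: subtract (-2z)·f_3 from -y²z + 2z³ - y² → 2z³ - 2xz - y² - 2z²
  leading term z³: no divisor's leading term divides it; move 2z³ to the remainder.
  leading term xz: no divisor's leading term divides it; move -2xz to the remainder.
  leading term y²: subtract (-2)·f_3 from -y² - 2z² → -2z² - 2x - 2z
  leading term z²: no divisor's leading term divides it; move -2z² to the remainder.
  leading term x: no divisor's leading term divides it; move -2x to the remainder.
  leading term z: no divisor's leading term divides it; move -2z to the remainder.
  remainder 2xz² + 2z³ - 2xz - 2z² - 2x - 2z ≠ 0; add g_4 = 2xz² + 2z³ - 2xz - 2z² - 2x - 2z to the basis.

S(f_2,f_3): lcm = xy². S = 2x² + 2xz - y².
  leading term x²: no divisor's leading term divides it; move 2x² to the remainder.
  leading term xz: no divisor's leading term divides it; move 2xz to the remainder.
  leading term y²: subtract (-2)·f_3 from -y² → -2x - 2z
  leading term x: no divisor's leading term divides it; move -2x to the remainder.
  leading term z: no divisor's leading term divides it; move -2z to the remainder.
  remainder 2x² + 2xz - 2x - 2z ≠ 0; add g_5 = 2x² + 2xz - 2x - 2z to the basis.

The other S-polynomials (S(f_1,f_2), S(f_1,g_4), S(f_2,g_4), S(f_3,g_4), S(f_1,g_5), S(f_2,g_5), S(f_3,g_5), S(g_4,g_5)) all reduce to 0 modulo the current basis, so we have a Gröbner basis.

G = {xz² + z³ - xz - z² - x - z, yz² - yz - y, x² + xz - x - z, xy - y, y² - 2x - 2z}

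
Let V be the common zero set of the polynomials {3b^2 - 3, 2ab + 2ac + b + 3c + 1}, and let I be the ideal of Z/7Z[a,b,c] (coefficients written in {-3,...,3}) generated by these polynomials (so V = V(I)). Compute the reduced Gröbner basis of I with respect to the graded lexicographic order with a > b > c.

f_1 = 3b^2 - 3, LT = b^2.
f_2 = 2ab + 2ac + b + 3c + 1, LT = ab.

S(f_1,f_2): lcm = ab^2. S = -abc + 3b^2 + 2bc - a + 3b.
  reduce S modulo (f_1, f_2):
  remainder ac^2 - bc - 2c^2 - a + 3b - 3c + 3 ≠ 0; add g_3 = ac^2 - bc - 2c^2 - a + 3b - 3c + 3 to the basis.

The other S-polynomials (S(f_1,g_3), S(f_2,g_3)) all reduce to 0 modulo the current basis, so we have a Gröbner basis.

G = {ac^2 - bc - 2c^2 - a + 3b - 3c + 3, ab + ac - 3b - 2c - 3, b^2 - 1}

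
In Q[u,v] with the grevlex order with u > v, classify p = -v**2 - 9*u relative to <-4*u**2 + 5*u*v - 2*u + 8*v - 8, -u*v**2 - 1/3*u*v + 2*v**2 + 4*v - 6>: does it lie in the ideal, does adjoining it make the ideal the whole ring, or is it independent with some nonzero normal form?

First compute the reduced Gröbner basis of I by Buchberger's algorithm.
f_1 = -4*u**2 + 5*u*v - 2*u + 8*v - 8, LT = u**2.
f_2 = -u*v**2 - 1/3*u*v + 2*v**2 + 4*v - 6, LT = u*v**2.

S(f_1,f_2): lcm = u**2*v**2. S = -5/4*u*v**3 - 1/3*u**2*v + 5/2*u*v**2 - 2*v**3 + 4*u*v + 2*v**2 - 6*u.
  reduce S modulo (f_1, f_2):
  remainder -9/2*v**3 + 10/3*u*v + 4/3*v**2 - 6*u + 109/6*v - 15 ≠ 0; add h_3 = -9/2*v**3 + 10/3*u*v + 4/3*v**2 - 6*u + 109/6*v - 15 to the basis.

The other S-polynomials (S(f_1,h_3), S(f_2,h_3)) all reduce to 0 modulo the current basis, so we have a Gröbner basis.
Inter-reduce: drop elements whose leading term is divisible by another's, tail-reduce, and make monic.
Reduced Gröbner basis: {u*v**2 + 1/3*u*v - 2*v**2 - 4*v + 6, v**3 - 20/27*u*v - 8/27*v**2 + 4/3*u - 109/27*v + 10/3, u**2 - 5/4*u*v + 1/2*u - 2*v + 2}.
Label its elements g_1 = u*v**2 + 1/3*u*v - 2*v**2 - 4*v + 6, g_2 = v**3 - 20/27*u*v - 8/27*v**2 + 4/3*u - 109/27*v + 10/3, g_3 = u**2 - 5/4*u*v + 1/2*u - 2*v + 2.

Reduce p = -v**2 - 9*u modulo G:
  leading term v**2: no divisor's leading term divides it; move -v**2 to the remainder.
  leading term u: no divisor's leading term divides it; move -9*u to the remainder.
  normal form = -v**2 - 9*u.
The normal form is nonzero, so p ∉ I. Since p minus its normal form lies in I, I + (p) = I + (r) where r = -v**2 - 9*u; decide whether this ideal is the whole ring.
Run Buchberger on G together with r (pairs among the g_i already reduce to 0 since G is a Gröbner basis):
g_1 = u*v**2 + 1/3*u*v - 2*v**2 - 4*v + 6, LT = u*v**2.
g_2 = v**3 - 20/27*u*v - 8/27*v**2 + 4/3*u - 109/27*v + 10/3, LT = v**3.
g_3 = u**2 - 5/4*u*v + 1/2*u - 2*v + 2, LT = u**2.
r = -v**2 - 9*u, LT = v**2.

S(g_1,r): lcm = u*v**2. S = -9*u**2 + 1/3*u*v - 2*v**2 - 4*v + 6.
  reduce S modulo (g_1, g_2, g_3, r):
  remainder -131/12*u*v + 45/2*u - 22*v + 24 ≠ 0; add m_5 = -131/12*u*v + 45/2*u - 22*v + 24 to the basis.

S(g_2,r): lcm = v**3. S = -263/27*u*v - 8/27*v**2 + 4/3*u - 109/27*v + 10/3.
  reduce S modulo (g_1, g_2, g_3, r, m_5):
  remainder -2106/131*u + 55153/3537*v - 7106/393 ≠ 0; add m_6 = -2106/131*u + 55153/3537*v - 7106/393 to the basis.

S(g_1,m_5): lcm = u*v**2. S = 941/393*u*v - 526/131*v**2 - 236/131*v + 6.
  reduce S modulo (g_1, g_2, g_3, r, m_5, m_6):
  remainder 13743718/413829*v - 1606166/45981 ≠ 0; add m_7 = 13743718/413829*v - 1606166/45981 to the basis.

S(m_5,m_6): lcm = u*v. S = 55153/56862*v**2 - 270/131*u + 368533/413829*v - 288/131.
  reduce S modulo (g_1, g_2, g_3, r, m_5, m_6, m_7):
  remainder -11609716883/86832810324 ≠ 0; add m_8 = -11609716883/86832810324 to the basis.

The other S-polynomials (S(g_1,g_2), S(g_1,g_3), S(g_2,g_3), S(g_3,r), S(g_2,m_5), S(g_3,m_5), S(r,m_5), S(g_1,m_6), S(g_2,m_6), S(g_3,m_6), S(r,m_6), S(g_1,m_7), S(g_2,m_7), S(g_3,m_7), S(r,m_7), S(m_5,m_7), S(m_6,m_7), S(g_1,m_8), S(g_2,m_8), S(g_3,m_8), S(r,m_8), S(m_5,m_8), S(m_6,m_8), S(m_7,m_8)) all reduce to 0 modulo the current basis, so we have a Gröbner basis.
Inter-reduce: drop elements whose leading term is divisible by another's, tail-reduce, and make monic.
Reduced Gröbner basis: {1}.
The reduced Gröbner basis of I + (p) is {1}: the ideal is the whole ring, so the enlarged system has no common solution — adjoining p is inconsistent.

Adjoining -v**2 - 9*u makes the ideal the whole ring: the system is inconsistent.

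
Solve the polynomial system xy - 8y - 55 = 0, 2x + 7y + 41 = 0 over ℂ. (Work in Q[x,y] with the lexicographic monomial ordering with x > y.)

Compute a lex Gröbner basis by Buchberger's algorithm.
f_1 = xy - 8y - 55, LT = xy.
f_2 = 2x + 7y + 41, LT = x.

S(f_1,f_2): lcm = xy. S = -\tfrac{7}{2}y^{2} - \tfrac{57}{2}y - 55.
  reduce S modulo (f_1, f_2):
  remainder -\tfrac{7}{2}y^{2} - \tfrac{57}{2}y - 55 ≠ 0; add h_3 = -\tfrac{7}{2}y^{2} - \tfrac{57}{2}y - 55 to the basis.

The other S-polynomials (S(f_1,h_3), S(f_2,h_3)) all reduce to 0 modulo the current basis, so we have a Gröbner basis.
Inter-reduce: drop elements whose leading term is divisible by another's, tail-reduce, and make monic.
Reduced Gröbner basis: {x + \tfrac{7}{2}y + \tfrac{41}{2}, y^{2} + \tfrac{57}{7}y + \tfrac{110}{7}}.

A lex Gröbner basis eliminates variables successively. Here y^{2} + \tfrac{57}{7}y + \tfrac{110}{7} depends only on y, with roots {-5, -22/7}; lifting each root through the earlier basis elements recovers the full solutions.
  y = -5: the earlier basis element becomes x + 3 = 0, giving x = -3 — point (-3, -5).
  y = -22/7: the earlier basis element becomes x + \tfrac{19}{2} = 0, giving x = -19/2 — point (-19/2, -22/7).

{(-3, -5), (-19/2, -22/7)}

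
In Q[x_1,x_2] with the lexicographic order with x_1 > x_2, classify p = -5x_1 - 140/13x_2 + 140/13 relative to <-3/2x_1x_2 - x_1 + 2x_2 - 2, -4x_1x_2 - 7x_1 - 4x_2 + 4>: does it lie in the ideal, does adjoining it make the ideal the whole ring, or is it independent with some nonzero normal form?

-5x_1 - 140/13x_2 + 140/13 lies in I (it reduces to 0).

First compute the reduced Gröbner basis of I by Buchberger's algorithm.
f_1 = -3/2x_1x_2 - x_1 + 2x_2 - 2, LT = x_1x_2.
f_2 = -4x_1x_2 - 7x_1 - 4x_2 + 4, LT = x_1x_2.

S(f_1,f_2): lcm = x_1x_2. S = -13/12x_1 - 7/3x_2 + 7/3.
  leading term x_1: no divisor's leading term divides it; move -13/12x_1 to the remainder.
  leading term x_2: no divisor's leading term divides it; move -7/3x_2 to the remainder.
  leading term 1: no divisor's leading term divides it; move 7/3 to the remainder.
  remainder -13/12x_1 - 7/3x_2 + 7/3 ≠ 0; add h_3 = -13/12x_1 - 7/3x_2 + 7/3 to the basis.

S(f_1,h_3): lcm = x_1x_2. S = 2/3x_1 - 28/13x_2^2 + 32/39x_2 + 4/3.
  leading term x_1: subtract (-8/13)·h_3 from 2/3x_1 - 28/13x_2^2 + 32/39x_2 + 4/3 → -28/13x_2^2 - 8/13x_2 + 36/13
  leading term x_2^2: no divisor's leading term divides it; move -28/13x_2^2 to the remainder.
  leading term x_2: no divisor's leading term divides it; move -8/13x_2 to the remainder.
  leading term 1: no divisor's leading term divides it; move 36/13 to the remainder.
  remainder -28/13x_2^2 - 8/13x_2 + 36/13 ≠ 0; add h_4 = -28/13x_2^2 - 8/13x_2 + 36/13 to the basis.

The other S-polynomials (S(f_2,h_3), S(f_1,h_4), S(f_2,h_4), S(h_3,h_4)) all reduce to 0 modulo the current basis, so we have a Gröbner basis.
Inter-reduce: drop elements whose leading term is divisible by another's, tail-reduce, and make monic.
Reduced Gröbner basis: {x_1 + 28/13x_2 - 28/13, x_2^2 + 2/7x_2 - 9/7}.
Label its elements g_1 = x_1 + 28/13x_2 - 28/13, g_2 = x_2^2 + 2/7x_2 - 9/7.

Reduce p = -5x_1 - 140/13x_2 + 140/13 modulo G:
  leading term x_1: subtract (-5)·g_1 from -5x_1 - 140/13x_2 + 140/13 → 0
  normal form = 0.
Since the normal form is 0, p ∈ I.

Ideal membership is decidable via reduction modulo a Gröbner basis.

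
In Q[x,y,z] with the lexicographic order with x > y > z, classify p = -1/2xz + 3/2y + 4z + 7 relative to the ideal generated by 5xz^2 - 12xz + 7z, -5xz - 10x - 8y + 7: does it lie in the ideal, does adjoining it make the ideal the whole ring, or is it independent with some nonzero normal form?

-1/2xz + 3/2y + 4z + 7 is independent of I; its normal form modulo I is 2/11yz + 3/2y + 81/22z + 7.

First compute the reduced Gröbner basis of I by Buchberger's algorithm.
f_1 = 5xz^2 - 12xz + 7z, LT = xz^2.
f_2 = -5xz - 10x - 8y + 7, LT = xz.

S(f_1,f_2): lcm = xz^2. S = -22/5xz - 8/5yz + 14/5z.
  leading term xz: subtract (22/25)·f_2 from -22/5xz - 8/5yz + 14/5z → 44/5x - 8/5yz + 176/25y + 14/5z - 154/25
  leading term x: no divisor's leading term divides it; move 44/5x to the remainder.
  leading term yz: no divisor's leading term divides it; move -8/5yz to the remainder.
  leading term y: no divisor's leading term divides it; move 176/25y to the remainder.
  leading term z: no divisor's leading term divides it; move 14/5z to the remainder.
  leading term 1: no divisor's leading term divides it; move -154/25 to the remainder.
  remainder 44/5x - 8/5yz + 176/25y + 14/5z - 154/25 ≠ 0; add h_3 = 44/5x - 8/5yz + 176/25y + 14/5z - 154/25 to the basis.

S(f_1,h_3): lcm = xz^2. S = -12/5xz + 2/11yz^3 - 4/5yz^2 - 7/22z^3 + 7/10z^2 + 7/5z.
  leading term xz: subtract (12/25)·f_2 from -12/5xz + 2/11yz^3 - 4/5yz^2 - 7/22z^3 + 7/10z^2 + 7/5z → 24/5x + 2/11yz^3 - 4/5yz^2 + 96/25y - 7/22z^3 + 7/10z^2 + 7/5z - 84/25
  leading term x: subtract (6/11)·h_3 from 24/5x + 2/11yz^3 - 4/5yz^2 + 96/25y - 7/22z^3 + 7/10z^2 + 7/5z - 84/25 → 2/11yz^3 - 4/5yz^2 + 48/55yz - 7/22z^3 + 7/10z^2 - 7/55z
  leading term yz^3: no divisor's leading term divides it; move 2/11yz^3 to the remainder.
  leading term yz^2: no divisor's leading term divides it; move -4/5yz^2 to the remainder.
  leading term yz: no divisor's leading term divides it; move 48/55yz to the remainder.
  leading term z^3: no divisor's leading term divides it; move -7/22z^3 to the remainder.
  leading term z^2: no divisor's leading term divides it; move 7/10z^2 to the remainder.
  leading term z: no divisor's leading term divides it; move -7/55z to the remainder.
  remainder 2/11yz^3 - 4/5yz^2 + 48/55yz - 7/22z^3 + 7/10z^2 - 7/55z ≠ 0; add h_4 = 2/11yz^3 - 4/5yz^2 + 48/55yz - 7/22z^3 + 7/10z^2 - 7/55z to the basis.

S(f_2,h_3): lcm = xz. S = 2x + 2/11yz^2 - 4/5yz + 8/5y - 7/22z^2 + 7/10z - 7/5.
  leading term x: subtract (5/22)·h_3 from 2x + 2/11yz^2 - 4/5yz + 8/5y - 7/22z^2 + 7/10z - 7/5 → 2/11yz^2 - 24/55yz - 7/22z^2 + 7/110z
  leading term yz^2: no divisor's leading term divides it; move 2/11yz^2 to the remainder.
  leading term yz: no divisor's leading term divides it; move -24/55yz to the remainder.
  leading term z^2: no divisor's leading term divides it; move -7/22z^2 to the remainder.
  leading term z: no divisor's leading term divides it; move 7/110z to the remainder.
  remainder 2/11yz^2 - 24/55yz - 7/22z^2 + 7/110z ≠ 0; add h_5 = 2/11yz^2 - 24/55yz - 7/22z^2 + 7/110z to the basis.

The other S-polynomials (S(f_1,h_4), S(f_2,h_4), S(h_3,h_4), S(f_1,h_5), S(f_2,h_5), S(h_3,h_5), S(h_4,h_5)) all reduce to 0 modulo the current basis, so we have a Gröbner basis.
Inter-reduce: drop elements whose leading term is divisible by another's, tail-reduce, and make monic.
Reduced Gröbner basis: {x - 2/11yz + 4/5y + 7/22z - 7/10, yz^2 - 12/5yz - 7/4z^2 + 7/20z}.
Label its elements g_1 = x - 2/11yz + 4/5y + 7/22z - 7/10, g_2 = yz^2 - 12/5yz - 7/4z^2 + 7/20z.

Reduce p = -1/2xz + 3/2y + 4z + 7 modulo G:
  leading term xz: subtract (-1/2z)·g_1 from -1/2xz + 3/2y + 4z + 7 → -1/11yz^2 + 2/5yz + 3/2y + 7/44z^2 + 73/20z + 7
  leading term yz^2: subtract (-1/11)·g_2 from -1/11yz^2 + 2/5yz + 3/2y + 7/44z^2 + 73/20z + 7 → 2/11yz + 3/2y + 81/22z + 7
  leading term yz: no divisor's leading term divides it; move 2/11yz to the remainder.
  leading term y: no divisor's leading term divides it; move 3/2y to the remainder.
  leading term z: no divisor's leading term divides it; move 81/22z to the remainder.
  leading term 1: no divisor's leading term divides it; move 7 to the remainder.
  normal form = 2/11yz + 3/2y + 81/22z + 7.
The normal form is nonzero, so p ∉ I. Since p minus its normal form lies in I, I + (p) = I + (r) where r = 2/11yz + 3/2y + 81/22z + 7; decide whether this ideal is the whole ring.
Run Buchberger on G together with r (pairs among the g_i already reduce to 0 since G is a Gröbner basis):
g_1 = x - 2/11yz + 4/5y + 7/22z - 7/10, LT = x.
g_2 = yz^2 - 12/5yz - 7/4z^2 + 7/20z, LT = yz^2.
r = 2/11yz + 3/2y + 81/22z + 7, LT = yz.

S(g_2,r): lcm = yz^2. S = -213/20yz - 22z^2 - 763/20z.
  leading term yz: subtract (-2343/40)·r from -213/20yz - 22z^2 - 763/20z → 7029/80y - 22z^2 + 14201/80z + 16401/40
  leading term y: no divisor's leading term divides it; move 7029/80y to the remainder.
  leading term z^2: no divisor's leading term divides it; move -22z^2 to the remainder.
  leading term z: no divisor's leading term divides it; move 14201/80z to the remainder.
  leading term 1: no divisor's leading term divides it; move 16401/40 to the remainder.
  remainder 7029/80y - 22z^2 + 14201/80z + 16401/40 ≠ 0; add m_4 = 7029/80y - 22z^2 + 14201/80z + 16401/40 to the basis.

S(g_2,m_4): lcm = yz^2. S = -12/5yz + 160/639z^4 - 1291/639z^3 - 77/12z^2 + 7/20z.
  leading term yz: subtract (-66/5)·r from -12/5yz + 160/639z^4 - 1291/639z^3 - 77/12z^2 + 7/20z → 99/5y + 160/639z^4 - 1291/639z^3 - 77/12z^2 + 979/20z + 462/5
  leading term y: subtract (16/71)·m_4 from 99/5y + 160/639z^4 - 1291/639z^3 - 77/12z^2 + 979/20z + 462/5 → 160/639z^4 - 1291/639z^3 - 1243/852z^2 + 2541/284z
  leading term z^4: no divisor's leading term divides it; move 160/639z^4 to the remainder.
  leading term z^3: no divisor's leading term divides it; move -1291/639z^3 to the remainder.
  leading term z^2: no divisor's leading term divides it; move -1243/852z^2 to the remainder.
  leading term z: no divisor's leading term divides it; move 2541/284z to the remainder.
  remainder 160/639z^4 - 1291/639z^3 - 1243/852z^2 + 2541/284z ≠ 0; add m_5 = 160/639z^4 - 1291/639z^3 - 1243/852z^2 + 2541/284z to the basis.

S(r,m_4): lcm = yz. S = 33/4y + 160/639z^3 - 1291/639z^2 + 187/12z + 77/2.
  leading term y: subtract (20/213)·m_4 from 33/4y + 160/639z^3 - 1291/639z^2 + 187/12z + 77/2 → 160/639z^3 + 29/639z^2 - 77/71z
  leading term z^3: no divisor's leading term divides it; move 160/639z^3 to the remainder.
  leading term z^2: no divisor's leading term divides it; move 29/639z^2 to the remainder.
  leading term z: no divisor's leading term divides it; move -77/71z to the remainder.
  remainder 160/639z^3 + 29/639z^2 - 77/71z ≠ 0; add m_6 = 160/639z^3 + 29/639z^2 - 77/71z to the basis.

The other S-polynomials (S(g_1,g_2), S(g_1,r), S(g_1,m_4), S(g_1,m_5), S(g_2,m_5), S(r,m_5), S(m_4,m_5), S(g_1,m_6), S(g_2,m_6), S(r,m_6), S(m_4,m_6), S(m_5,m_6)) all reduce to 0 modulo the current basis, so we have a Gröbner basis.
Inter-reduce: drop elements whose leading term is divisible by another's, tail-reduce, and make monic.
Reduced Gröbner basis: {x + 368/639z^2 - 4133/6390z - 133/30, y - 160/639z^2 + 1291/639z + 14/3, z^3 + 29/160z^2 - 693/160z}.
The reduced Gröbner basis of I + (p) is {x + 368/639z^2 - 4133/6390z - 133/30, y - 160/639z^2 + 1291/639z + 14/3, z^3 + 29/160z^2 - 693/160z} ≠ {1}, a proper ideal, so the enlarged system stays consistent: p is independent of I, with normal form 2/11yz + 3/2y + 81/22z + 7.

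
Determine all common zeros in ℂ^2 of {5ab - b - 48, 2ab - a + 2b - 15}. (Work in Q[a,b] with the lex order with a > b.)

Compute a lex Gröbner basis by Buchberger's algorithm.
f_1 = 5ab - b - 48, LT = ab.
f_2 = 2ab - a + 2b - 15, LT = ab.

S(f_1,f_2): lcm = ab. S = \tfrac{1}{2}a - \tfrac{6}{5}b - \tfrac{21}{10}.
  reduce S modulo (f_1, f_2):
  remainder \tfrac{1}{2}a - \tfrac{6}{5}b - \tfrac{21}{10} ≠ 0; add h_3 = \tfrac{1}{2}a - \tfrac{6}{5}b - \tfrac{21}{10} to the basis.

S(f_1,h_3): lcm = ab. S = \tfrac{12}{5}b^{2} + 4b - \tfrac{48}{5}.
  reduce S modulo (f_1, f_2, h_3):
  remainder \tfrac{12}{5}b^{2} + 4b - \tfrac{48}{5} ≠ 0; add h_4 = \tfrac{12}{5}b^{2} + 4b - \tfrac{48}{5} to the basis.

The other S-polynomials (S(f_2,h_3), S(f_1,h_4), S(f_2,h_4), S(h_3,h_4)) all reduce to 0 modulo the current basis, so we have a Gröbner basis.
Inter-reduce: drop elements whose leading term is divisible by another's, tail-reduce, and make monic.
Reduced Gröbner basis: {a - \tfrac{12}{5}b - \tfrac{21}{5}, b^{2} + \tfrac{5}{3}b - 4}.

A lex Gröbner basis eliminates variables successively. Here b^{2} + \tfrac{5}{3}b - 4 depends only on b, with roots {-3, 4/3}; lifting each root through the earlier basis elements recovers the full solutions.
  b = -3: the earlier basis element becomes a + 3 = 0, giving a = -3 — point (-3, -3).
  b = 4/3: the earlier basis element becomes a - \tfrac{37}{5} = 0, giving a = 37/5 — point (37/5, 4/3).

{(-3, -3), (37/5, 4/3)}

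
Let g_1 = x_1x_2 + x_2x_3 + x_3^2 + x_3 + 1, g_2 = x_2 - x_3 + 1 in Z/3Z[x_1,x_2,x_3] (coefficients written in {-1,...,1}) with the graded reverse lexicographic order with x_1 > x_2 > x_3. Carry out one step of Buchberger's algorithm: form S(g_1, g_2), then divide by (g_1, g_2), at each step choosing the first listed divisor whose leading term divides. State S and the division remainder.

lcm(LM(g_1), LM(g_2)) = x_1x_2.
S = (lcm/LT(g_1))·g_1 − (lcm/LT(g_2))·g_2 = x_1x_3 + x_2x_3 + x_3^2 - x_1 + x_3 + 1.
Reduce S modulo (g_1, g_2) in that order:
  leading term x_1x_3: no divisor's leading term divides it; move x_1x_3 to the remainder.
  leading term x_2x_3: subtract (x_3)·g_2 from x_2x_3 + x_3^2 - x_1 + x_3 + 1 → -x_3^2 - x_1 + 1
  leading term x_3^2: no divisor's leading term divides it; move -x_3^2 to the remainder.
  leading term x_1: no divisor's leading term divides it; move -x_1 to the remainder.
  leading term 1: no divisor's leading term divides it; move 1 to the remainder.
The remainder x_1x_3 - x_3^2 - x_1 + 1 is nonzero, so it would be added as the next basis element.

S(g_1, g_2) = x_1x_3 + x_2x_3 + x_3^2 - x_1 + x_3 + 1; remainder on division = x_1x_3 - x_3^2 - x_1 + 1.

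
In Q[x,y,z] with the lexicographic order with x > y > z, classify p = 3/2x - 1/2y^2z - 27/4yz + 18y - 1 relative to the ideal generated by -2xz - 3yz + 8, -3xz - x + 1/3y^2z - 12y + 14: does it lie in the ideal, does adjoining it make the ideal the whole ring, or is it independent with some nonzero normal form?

First compute the reduced Gröbner basis of I by Buchberger's algorithm.
f_1 = -2xz - 3yz + 8, LT = xz.
f_2 = -3xz - x + 1/3y^2z - 12y + 14, LT = xz.

S(f_1,f_2): lcm = xz. S = -1/3x + 1/9y^2z + 3/2yz - 4y + 2/3.
  leading term x: no divisor's leading term divides it; move -1/3x to the remainder.
  leading term y^2z: no divisor's leading term divides it; move 1/9y^2z to the remainder.
  leading term yz: no divisor's leading term divides it; move 3/2yz to the remainder.
  leading term y: no divisor's leading term divides it; move -4y to the remainder.
  leading term 1: no divisor's leading term divides it; move 2/3 to the remainder.
  remainder -1/3x + 1/9y^2z + 3/2yz - 4y + 2/3 ≠ 0; add h_3 = -1/3x + 1/9y^2z + 3/2yz - 4y + 2/3 to the basis.

S(f_1,h_3): lcm = xz. S = 1/3y^2z^2 + 9/2yz^2 - 21/2yz + 2z - 4.
  leading term y^2z^2: no divisor's leading term divides it; move 1/3y^2z^2 to the remainder.
  leading term yz^2: no divisor's leading term divides it; move 9/2yz^2 to the remainder.
  leading term yz: no divisor's leading term divides it; move -21/2yz to the remainder.
  leading term z: no divisor's leading term divides it; move 2z to the remainder.
  leading term 1: no divisor's leading term divides it; move -4 to the remainder.
  remainder 1/3y^2z^2 + 9/2yz^2 - 21/2yz + 2z - 4 ≠ 0; add h_4 = 1/3y^2z^2 + 9/2yz^2 - 21/2yz + 2z - 4 to the basis.

The other S-polynomials (S(f_2,h_3), S(f_1,h_4), S(f_2,h_4), S(h_3,h_4)) all reduce to 0 modulo the current basis, so we have a Gröbner basis.
Inter-reduce: drop elements whose leading term is divisible by another's, tail-reduce, and make monic.
Reduced Gröbner basis: {x - 1/3y^2z - 9/2yz + 12y - 2, y^2z^2 + 27/2yz^2 - 63/2yz + 6z - 12}.
Label its elements g_1 = x - 1/3y^2z - 9/2yz + 12y - 2, g_2 = y^2z^2 + 27/2yz^2 - 63/2yz + 6z - 12.

Reduce p = 3/2x - 1/2y^2z - 27/4yz + 18y - 1 modulo G:
  leading term x: subtract (3/2)·g_1 from 3/2x - 1/2y^2z - 27/4yz + 18y - 1 → 2
  leading term 1: no divisor's leading term divides it; move 2 to the remainder.
  normal form = 2.
The normal form is nonzero, so p ∉ I. Since p minus its normal form lies in I, I + (p) = I + (r) where r = 2; decide whether this ideal is the whole ring.
Here r = 2 is a nonzero constant, hence a unit: 1 ∈ I + (p), the Gröbner basis of I + (p) is {1}, and the enlarged system has no common solution — adjoining p is inconsistent.

Adjoining 3/2x - 1/2y^2z - 27/4yz + 18y - 1 makes the ideal the whole ring: the system is inconsistent.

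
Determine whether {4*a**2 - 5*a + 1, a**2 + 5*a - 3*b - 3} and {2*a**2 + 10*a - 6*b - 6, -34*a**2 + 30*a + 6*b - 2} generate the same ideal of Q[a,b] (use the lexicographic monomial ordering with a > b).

Two ideals are equal iff their reduced Gröbner bases coincide (the reduced basis is unique for a fixed ordering).
Buchberger on the first generating set:
f_1 = 4*a**2 - 5*a + 1, LT = a**2.
f_2 = a**2 + 5*a - 3*b - 3, LT = a**2.

S(f_1,f_2): lcm = a**2. S = -25/4*a + 3*b + 13/4.
  leading term a: no divisor's leading term divides it; move -25/4*a to the remainder.
  leading term b: no divisor's leading term divides it; move 3*b to the remainder.
  leading term 1: no divisor's leading term divides it; move 13/4 to the remainder.
  remainder -25/4*a + 3*b + 13/4 ≠ 0; add g_3 = -25/4*a + 3*b + 13/4 to the basis.

S(f_1,g_3): lcm = a**2. S = 12/25*a*b - 73/100*a + 1/4.
  leading term a*b: subtract (-48/625*b)·g_3 from 12/25*a*b - 73/100*a + 1/4 → -73/100*a + 144/625*b**2 + 156/625*b + 1/4
  leading term a: subtract (73/625)·g_3 from -73/100*a + 144/625*b**2 + 156/625*b + 1/4 → 144/625*b**2 - 63/625*b - 81/625
  leading term b**2: no divisor's leading term divides it; move 144/625*b**2 to the remainder.
  leading term b: no divisor's leading term divides it; move -63/625*b to the remainder.
  leading term 1: no divisor's leading term divides it; move -81/625 to the remainder.
  remainder 144/625*b**2 - 63/625*b - 81/625 ≠ 0; add g_4 = 144/625*b**2 - 63/625*b - 81/625 to the basis.

The other S-polynomials (S(f_2,g_3), S(f_1,g_4), S(f_2,g_4), S(g_3,g_4)) all reduce to 0 modulo the current basis, so we have a Gröbner basis.
Inter-reduce: drop elements whose leading term is divisible by another's, tail-reduce, and make monic.
Reduced Gröbner basis: {a - 12/25*b - 13/25, b**2 - 7/16*b - 9/16}.

Buchberger on the second generating set:
h_1 = 2*a**2 + 10*a - 6*b - 6, LT = a**2.
h_2 = -34*a**2 + 30*a + 6*b - 2, LT = a**2.

S(h_1,h_2): lcm = a**2. S = 100/17*a - 48/17*b - 52/17.
  leading term a: no divisor's leading term divides it; move 100/17*a to the remainder.
  leading term b: no divisor's leading term divides it; move -48/17*b to the remainder.
  leading term 1: no divisor's leading term divides it; move -52/17 to the remainder.
  remainder 100/17*a - 48/17*b - 52/17 ≠ 0; add k_3 = 100/17*a - 48/17*b - 52/17 to the basis.

S(h_1,k_3): lcm = a**2. S = 12/25*a*b + 138/25*a - 3*b - 3.
  leading term a*b: subtract (51/625*b)·k_3 from 12/25*a*b + 138/25*a - 3*b - 3 → 138/25*a + 144/625*b**2 - 1719/625*b - 3
  leading term a: subtract (1173/1250)·k_3 from 138/25*a + 144/625*b**2 - 1719/625*b - 3 → 144/625*b**2 - 63/625*b - 81/625
  leading term b**2: no divisor's leading term divides it; move 144/625*b**2 to the remainder.
  leading term b: no divisor's leading term divides it; move -63/625*b to the remainder.
  leading term 1: no divisor's leading term divides it; move -81/625 to the remainder.
  remainder 144/625*b**2 - 63/625*b - 81/625 ≠ 0; add k_4 = 144/625*b**2 - 63/625*b - 81/625 to the basis.

The other S-polynomials (S(h_2,k_3), S(h_1,k_4), S(h_2,k_4), S(k_3,k_4)) all reduce to 0 modulo the current basis, so we have a Gröbner basis.
Inter-reduce: drop elements whose leading term is divisible by another's, tail-reduce, and make monic.
Reduced Gröbner basis: {a - 12/25*b - 13/25, b**2 - 7/16*b - 9/16}.

Same reduced basis, so the two generating sets span the same ideal.

Yes, the ideals are equal.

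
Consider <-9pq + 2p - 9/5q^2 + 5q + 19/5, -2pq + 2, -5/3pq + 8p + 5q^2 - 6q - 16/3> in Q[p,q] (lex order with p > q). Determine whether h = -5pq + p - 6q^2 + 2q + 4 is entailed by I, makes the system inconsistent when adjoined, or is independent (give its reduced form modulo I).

Adjoining -5pq + p - 6q^2 + 2q + 4 makes the ideal the whole ring: the system is inconsistent.

First compute the reduced Gröbner basis of I by Buchberger's algorithm.
f_1 = -9pq + 2p - 9/5q^2 + 5q + 19/5, LT = pq.
f_2 = -2pq + 2, LT = pq.
f_3 = -5/3pq + 8p + 5q^2 - 6q - 16/3, LT = pq.

S(f_1,f_2): lcm = pq. S = -2/9p + 1/5q^2 - 5/9q + 26/45.
  leading term p: no divisor's leading term divides it; move -2/9p to the remainder.
  leading term q^2: no divisor's leading term divides it; move 1/5q^2 to the remainder.
  leading term q: no divisor's leading term divides it; move -5/9q to the remainder.
  leading term 1: no divisor's leading term divides it; move 26/45 to the remainder.
  remainder -2/9p + 1/5q^2 - 5/9q + 26/45 ≠ 0; add k_4 = -2/9p + 1/5q^2 - 5/9q + 26/45 to the basis.

S(f_1,f_3): lcm = pq. S = 206/45p + 16/5q^2 - 187/45q - 163/45.
  leading term p: subtract (-103/5)·k_4 from 206/45p + 16/5q^2 - 187/45q - 163/45 → 183/25q^2 - 78/5q + 207/25
  leading term q^2: no divisor's leading term divides it; move 183/25q^2 to the remainder.
  leading term q: no divisor's leading term divides it; move -78/5q to the remainder.
  leading term 1: no divisor's leading term divides it; move 207/25 to the remainder.
  remainder 183/25q^2 - 78/5q + 207/25 ≠ 0; add k_5 = 183/25q^2 - 78/5q + 207/25 to the basis.

S(f_1,k_4): lcm = pq. S = -2/9p + 9/10q^3 - 23/10q^2 + 92/45q - 19/45.
  leading term p: subtract (1)·k_4 from -2/9p + 9/10q^3 - 23/10q^2 + 92/45q - 19/45 → 9/10q^3 - 5/2q^2 + 13/5q - 1
  leading term q^3: subtract (15/122q)·k_5 from 9/10q^3 - 5/2q^2 + 13/5q - 1 → -71/122q^2 + 193/122q - 1
  leading term q^2: subtract (-1775/22326)·k_5 from -71/122q^2 + 193/122q - 1 → 2543/7442q - 2543/7442
  leading term q: no divisor's leading term divides it; move 2543/7442q to the remainder.
  leading term 1: no divisor's leading term divides it; move -2543/7442 to the remainder.
  remainder 2543/7442q - 2543/7442 ≠ 0; add k_6 = 2543/7442q - 2543/7442 to the basis.

The other S-polynomials (S(f_2,f_3), S(f_2,k_4), S(f_3,k_4), S(f_1,k_5), S(f_2,k_5), S(f_3,k_5), S(k_4,k_5), S(f_1,k_6), S(f_2,k_6), S(f_3,k_6), S(k_4,k_6), S(k_5,k_6)) all reduce to 0 modulo the current basis, so we have a Gröbner basis.
Inter-reduce: drop elements whose leading term is divisible by another's, tail-reduce, and make monic.
Reduced Gröbner basis: {p - 1, q - 1}.
Label its elements g_1 = p - 1, g_2 = q - 1.

Reduce h = -5pq + p - 6q^2 + 2q + 4 modulo G:
  leading term pq: subtract (-5q)·g_1 from -5pq + p - 6q^2 + 2q + 4 → p - 6q^2 - 3q + 4
  leading term p: subtract (1)·g_1 from p - 6q^2 - 3q + 4 → -6q^2 - 3q + 5
  leading term q^2: subtract (-6q)·g_2 from -6q^2 - 3q + 5 → -9q + 5
  leading term q: subtract (-9)·g_2 from -9q + 5 → -4
  leading term 1: no divisor's leading term divides it; move -4 to the remainder.
  normal form = -4.
The normal form is nonzero, so h ∉ I. Since h minus its normal form lies in I, I + (h) = I + (r) where r = -4; decide whether this ideal is the whole ring.
Here r = -4 is a nonzero constant, hence a unit: 1 ∈ I + (h), the Gröbner basis of I + (h) is {1}, and the enlarged system has no common solution — adjoining h is inconsistent.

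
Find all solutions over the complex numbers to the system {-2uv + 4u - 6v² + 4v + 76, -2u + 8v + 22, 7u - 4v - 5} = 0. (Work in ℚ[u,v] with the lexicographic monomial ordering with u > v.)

Compute a lex Gröbner basis by Buchberger's algorithm.
f_1 = -2uv + 4u - 6v² + 4v + 76, LT = uv.
f_2 = -2u + 8v + 22, LT = u.
f_3 = 7u - 4v - 5, LT = u.

S(f_1,f_2): lcm = uv. S = -2u + 7v² + 9v - 38.
  leading term u: subtract (1)·f_2 from -2u + 7v² + 9v - 38 → 7v² + v - 60
  leading term v²: no divisor's leading term divides it; move 7v² to the remainder.
  leading term v: no divisor's leading term divides it; move v to the remainder.
  leading term 1: no divisor's leading term divides it; move -60 to the remainder.
  remainder 7v² + v - 60 ≠ 0; add h_4 = 7v² + v - 60 to the basis.

S(f_1,f_3): lcm = uv. S = -2u + 25/7v² - 9/7v - 38.
  leading term u: subtract (1)·f_2 from -2u + 25/7v² - 9/7v - 38 → 25/7v² - 65/7v - 60
  leading term v²: subtract (25/49)·h_4 from 25/7v² - 65/7v - 60 → -480/49v - 1440/49
  leading term v: no divisor's leading term divides it; move -480/49v to the remainder.
  leading term 1: no divisor's leading term divides it; move -1440/49 to the remainder.
  remainder -480/49v - 1440/49 ≠ 0; add h_5 = -480/49v - 1440/49 to the basis.

The other S-polynomials (S(f_2,f_3), S(f_1,h_4), S(f_2,h_4), S(f_3,h_4), S(f_1,h_5), S(f_2,h_5), S(f_3,h_5), S(h_4,h_5)) all reduce to 0 modulo the current basis, so we have a Gröbner basis.
Inter-reduce: drop elements whose leading term is divisible by another's, tail-reduce, and make monic.
Reduced Gröbner basis: {u + 1, v + 3}.

From the last basis element, v + 3 = 0, so v takes values in {-3}. Each choice, substituted upward through the basis, yields the corresponding point(s) of the solution set.
  v = -3: the earlier basis element becomes u + 1 = 0, giving u = -1 — point (-1, -3).
Check: every point annihilates each of the original generators.
This is the nonlinear analogue of row-reducing a linear system.

{(-1, -3)}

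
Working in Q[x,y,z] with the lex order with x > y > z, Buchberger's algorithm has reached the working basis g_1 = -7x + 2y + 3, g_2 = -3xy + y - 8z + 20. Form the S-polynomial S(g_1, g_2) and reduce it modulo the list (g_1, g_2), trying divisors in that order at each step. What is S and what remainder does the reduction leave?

lcm(LM(g_1), LM(g_2)) = xy.
S = (lcm/LT(g_1))·g_1 − (lcm/LT(g_2))·g_2 = -\tfrac{2}{7}y^{2} - \tfrac{2}{21}y - \tfrac{8}{3}z + \tfrac{20}{3}.
Reduce S modulo (g_1, g_2) in that order:
  leading term y^{2}: no divisor's leading term divides it; move -\tfrac{2}{7}y^{2} to the remainder.
  leading term y: no divisor's leading term divides it; move -\tfrac{2}{21}y to the remainder.
  leading term z: no divisor's leading term divides it; move -\tfrac{8}{3}z to the remainder.
  leading term 1: no divisor's leading term divides it; move \tfrac{20}{3} to the remainder.
The remainder -\tfrac{2}{7}y^{2} - \tfrac{2}{21}y - \tfrac{8}{3}z + \tfrac{20}{3} is nonzero, so it would be added as the next basis element.

S(g_1, g_2) = -\tfrac{2}{7}y^{2} - \tfrac{2}{21}y - \tfrac{8}{3}z + \tfrac{20}{3}; remainder on division = -\tfrac{2}{7}y^{2} - \tfrac{2}{21}y - \tfrac{8}{3}z + \tfrac{20}{3}.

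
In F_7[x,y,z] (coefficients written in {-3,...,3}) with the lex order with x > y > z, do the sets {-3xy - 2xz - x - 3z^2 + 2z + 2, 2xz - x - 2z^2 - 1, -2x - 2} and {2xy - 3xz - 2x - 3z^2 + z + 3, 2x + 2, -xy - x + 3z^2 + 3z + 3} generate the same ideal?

No, the ideals differ.

Since reduced Gröbner bases are canonical representatives of ideals under a given ordering, it suffices to compute and compare them.
Buchberger on the first generating set:
f_1 = -3xy - 2xz - x - 3z^2 + 2z + 2, LT = xy.
f_2 = 2xz - x - 2z^2 - 1, LT = xz.
f_3 = -2x - 2, LT = x.

S(f_1,f_2): lcm = xyz. S = -3xy + 3xz^2 - 2xz + yz^2 - 3y + z^3 - 3z^2 - 3z.
  reduce S modulo (f_1, f_2, f_3):
  remainder yz^2 - 3y - 3z^3 - 2z^2 - 3 ≠ 0; add g_4 = yz^2 - 3y - 3z^3 - 2z^2 - 3 to the basis.

S(f_1,f_3): lcm = xy. S = 3xz - 2x - y + z^2 - 3z - 3.
  reduce S modulo (f_1, f_2, f_3, g_4):
  remainder -y - 3z^2 - 3z - 1 ≠ 0; add g_5 = -y - 3z^2 - 3z - 1 to the basis.

S(f_2,f_3): lcm = xz. S = 3x - z^2 - z + 3.
  reduce S modulo (f_1, f_2, f_3, g_4, g_5):
  remainder -z^2 - z ≠ 0; add g_6 = -z^2 - z to the basis.

The other S-polynomials (S(f_1,g_4), S(f_2,g_4), S(f_3,g_4), S(f_1,g_5), S(f_2,g_5), S(f_3,g_5), S(g_4,g_5), S(f_1,g_6), S(f_2,g_6), S(f_3,g_6), S(g_4,g_6), S(g_5,g_6)) all reduce to 0 modulo the current basis, so we have a Gröbner basis.
Inter-reduce: drop elements whose leading term is divisible by another's, tail-reduce, and make monic.
Reduced Gröbner basis: {x + 1, y + 1, z^2 + z}.

Buchberger on the second generating set:
h_1 = 2xy - 3xz - 2x - 3z^2 + z + 3, LT = xy.
h_2 = 2x + 2, LT = x.
h_3 = -xy - x + 3z^2 + 3z + 3, LT = xy.

S(h_1,h_2): lcm = xy. S = 2xz - x - y + 2z^2 - 3z - 2.
  reduce S modulo (h_1, h_2, h_3):
  remainder -y + 2z^2 + 2z - 1 ≠ 0; add k_4 = -y + 2z^2 + 2z - 1 to the basis.

S(h_1,h_3): lcm = xy. S = 2xz - 2x - 2z^2 + 1.
  reduce S modulo (h_1, h_2, h_3, k_4):
  remainder -2z^2 - 2z + 3 ≠ 0; add k_5 = -2z^2 - 2z + 3 to the basis.

The other S-polynomials (S(h_2,h_3), S(h_1,k_4), S(h_2,k_4), S(h_3,k_4), S(h_1,k_5), S(h_2,k_5), S(h_3,k_5), S(k_4,k_5)) all reduce to 0 modulo the current basis, so we have a Gröbner basis.
Inter-reduce: drop elements whose leading term is divisible by another's, tail-reduce, and make monic.
Reduced Gröbner basis: {x + 1, y - 2, z^2 + z + 2}.

Since the reduced bases disagree, the two ideals are not the same.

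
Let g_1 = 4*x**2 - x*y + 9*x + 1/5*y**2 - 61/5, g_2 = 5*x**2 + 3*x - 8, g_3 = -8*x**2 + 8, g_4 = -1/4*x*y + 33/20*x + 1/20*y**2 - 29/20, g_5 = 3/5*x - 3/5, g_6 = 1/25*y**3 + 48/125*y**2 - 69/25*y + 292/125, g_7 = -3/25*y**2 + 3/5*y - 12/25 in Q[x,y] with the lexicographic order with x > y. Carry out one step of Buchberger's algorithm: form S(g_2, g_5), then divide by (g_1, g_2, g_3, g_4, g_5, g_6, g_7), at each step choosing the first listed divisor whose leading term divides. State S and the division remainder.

lcm(LM(g_2), LM(g_5)) = x**2.
S = (lcm/LT(g_2))·g_2 − (lcm/LT(g_5))·g_5 = 8/5*x - 8/5.
Reduce S modulo (g_1, g_2, g_3, g_4, g_5, g_6, g_7) in that order:
  leading term x: subtract (8/3)·g_5 from 8/5*x - 8/5 → 0
The remainder is 0, so this S-polynomial contributes no new basis element.

S(g_2, g_5) = 8/5*x - 8/5; remainder on division = 0.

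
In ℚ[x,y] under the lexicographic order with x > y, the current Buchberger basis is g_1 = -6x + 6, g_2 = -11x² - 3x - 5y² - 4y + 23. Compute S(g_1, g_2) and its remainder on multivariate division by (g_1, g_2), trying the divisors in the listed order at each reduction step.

S(g_1, g_2) = -14/11x - 5/11y² - 4/11y + 23/11; remainder on division = -5/11y² - 4/11y + 9/11.

lcm(LM(g_1), LM(g_2)) = x².
S = (lcm/LT(g_1))·g_1 − (lcm/LT(g_2))·g_2 = -14/11x - 5/11y² - 4/11y + 23/11.
Reduce S modulo (g_1, g_2) in that order:
  leading term x: subtract (7/33)·g_1 from -14/11x - 5/11y² - 4/11y + 23/11 → -5/11y² - 4/11y + 9/11
  leading term y²: no divisor's leading term divides it; move -5/11y² to the remainder.
  leading term y: no divisor's leading term divides it; move -4/11y to the remainder.
  leading term 1: no divisor's leading term divides it; move 9/11 to the remainder.
The remainder -5/11y² - 4/11y + 9/11 is nonzero, so it would be added as the next basis element.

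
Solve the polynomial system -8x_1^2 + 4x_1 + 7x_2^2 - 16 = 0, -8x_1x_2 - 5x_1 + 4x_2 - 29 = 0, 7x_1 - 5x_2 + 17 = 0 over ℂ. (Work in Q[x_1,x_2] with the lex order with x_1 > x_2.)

{(-1, 2)}

Compute a lex Gröbner basis by Buchberger's algorithm.
f_1 = -8x_1^2 + 4x_1 + 7x_2^2 - 16, LT = x_1^2.
f_2 = -8x_1x_2 - 5x_1 + 4x_2 - 29, LT = x_1x_2.
f_3 = 7x_1 - 5x_2 + 17, LT = x_1.

S(f_1,f_2): lcm = x_1^2x_2. S = -5/8x_1^2 - 29/8x_1 - 7/8x_2^3 + 2x_2.
  leading term x_1^2: subtract (5/64)·f_1 from -5/8x_1^2 - 29/8x_1 - 7/8x_2^3 + 2x_2 → -63/16x_1 - 7/8x_2^3 - 35/64x_2^2 + 2x_2 + 5/4
  leading term x_1: subtract (-9/16)·f_3 from -63/16x_1 - 7/8x_2^3 - 35/64x_2^2 + 2x_2 + 5/4 → -7/8x_2^3 - 35/64x_2^2 - 13/16x_2 + 173/16
  leading term x_2^3: no divisor's leading term divides it; move -7/8x_2^3 to the remainder.
  leading term x_2^2: no divisor's leading term divides it; move -35/64x_2^2 to the remainder.
  leading term x_2: no divisor's leading term divides it; move -13/16x_2 to the remainder.
  leading term 1: no divisor's leading term divides it; move 173/16 to the remainder.
  remainder -7/8x_2^3 - 35/64x_2^2 - 13/16x_2 + 173/16 ≠ 0; add h_4 = -7/8x_2^3 - 35/64x_2^2 - 13/16x_2 + 173/16 to the basis.

S(f_1,f_3): lcm = x_1^2. S = 5/7x_1x_2 - 41/14x_1 - 7/8x_2^2 + 2.
  leading term x_1x_2: subtract (-5/56)·f_2 from 5/7x_1x_2 - 41/14x_1 - 7/8x_2^2 + 2 → -27/8x_1 - 7/8x_2^2 + 5/14x_2 - 33/56
  leading term x_1: subtract (-27/56)·f_3 from -27/8x_1 - 7/8x_2^2 + 5/14x_2 - 33/56 → -7/8x_2^2 - 115/56x_2 + 213/28
  leading term x_2^2: no divisor's leading term divides it; move -7/8x_2^2 to the remainder.
  leading term x_2: no divisor's leading term divides it; move -115/56x_2 to the remainder.
  leading term 1: no divisor's leading term divides it; move 213/28 to the remainder.
  remainder -7/8x_2^2 - 115/56x_2 + 213/28 ≠ 0; add h_5 = -7/8x_2^2 - 115/56x_2 + 213/28 to the basis.

S(f_2,f_3): lcm = x_1x_2. S = 5/8x_1 + 5/7x_2^2 - 41/14x_2 + 29/8.
  leading term x_1: subtract (5/56)·f_3 from 5/8x_1 + 5/7x_2^2 - 41/14x_2 + 29/8 → 5/7x_2^2 - 139/56x_2 + 59/28
  leading term x_2^2: subtract (-40/49)·h_5 from 5/7x_2^2 - 139/56x_2 + 59/28 → -11411/2744x_2 + 11411/1372
  leading term x_2: no divisor's leading term divides it; move -11411/2744x_2 to the remainder.
  leading term 1: no divisor's leading term divides it; move 11411/1372 to the remainder.
  remainder -11411/2744x_2 + 11411/1372 ≠ 0; add h_6 = -11411/2744x_2 + 11411/1372 to the basis.

The other S-polynomials (S(f_1,h_4), S(f_2,h_4), S(f_3,h_4), S(f_1,h_5), S(f_2,h_5), S(f_3,h_5), S(h_4,h_5), S(f_1,h_6), S(f_2,h_6), S(f_3,h_6), S(h_4,h_6), S(h_5,h_6)) all reduce to 0 modulo the current basis, so we have a Gröbner basis.
Inter-reduce: drop elements whose leading term is divisible by another's, tail-reduce, and make monic.
Reduced Gröbner basis: {x_1 + 1, x_2 - 2}.

A lex Gröbner basis eliminates variables successively. Here x_2 - 2 depends only on x_2, with roots {2}; lifting each root through the earlier basis elements recovers the full solutions.
  x_2 = 2: the earlier basis element becomes x_1 + 1 = 0, giving x_1 = -1 — point (-1, 2).
Substituting each solution back into the original system confirms all equations vanish.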